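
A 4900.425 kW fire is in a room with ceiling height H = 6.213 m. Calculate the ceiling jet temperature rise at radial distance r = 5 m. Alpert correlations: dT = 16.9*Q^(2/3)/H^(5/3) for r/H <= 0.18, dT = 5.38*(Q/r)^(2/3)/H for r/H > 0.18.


r/H = 5 / 6.213 = 0.80476
r/H > 0.18, so dT = 5.38*(Q/r)^(2/3)/H
Q/r = 980.085
(Q/r)^(2/3) = 98.668
dT = 5.38 * 98.668 / 6.213 = 85.439 K

85.439 K


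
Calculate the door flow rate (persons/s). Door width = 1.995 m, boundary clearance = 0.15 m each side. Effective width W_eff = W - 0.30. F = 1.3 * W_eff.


W_eff = 1.995 - 0.30 = 1.695 m
F = 1.3 * 1.695 = 2.2035 persons/s

2.2035 persons/s


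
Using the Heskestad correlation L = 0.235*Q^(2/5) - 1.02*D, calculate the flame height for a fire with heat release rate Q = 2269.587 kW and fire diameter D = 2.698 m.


Q^(2/5) = 21.998
0.235 * Q^(2/5) = 5.1695
1.02 * D = 2.7520
L = 2.4175 m

2.4175 m


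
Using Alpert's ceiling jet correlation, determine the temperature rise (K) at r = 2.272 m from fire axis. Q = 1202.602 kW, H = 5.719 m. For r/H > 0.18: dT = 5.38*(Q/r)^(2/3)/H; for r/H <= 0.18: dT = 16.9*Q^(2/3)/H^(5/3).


r/H = 2.272 / 5.719 = 0.39727
r/H > 0.18, so dT = 5.38*(Q/r)^(2/3)/H
Q/r = 529.31
(Q/r)^(2/3) = 65.435
dT = 5.38 * 65.435 / 5.719 = 61.556 K

61.556 K


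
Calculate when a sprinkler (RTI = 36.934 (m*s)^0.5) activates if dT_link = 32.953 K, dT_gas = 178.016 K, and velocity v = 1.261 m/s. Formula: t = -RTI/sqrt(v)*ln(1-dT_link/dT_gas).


dT_link/dT_gas = 0.18511
ln(1 - 0.18511) = -0.20471
t = -36.934 / sqrt(1.261) * -0.20471 = 6.7328 s

6.7328 s


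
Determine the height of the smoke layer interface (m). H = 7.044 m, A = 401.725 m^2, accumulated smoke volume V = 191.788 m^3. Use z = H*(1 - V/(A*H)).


V/(A*H) = 0.067776
1 - 0.067776 = 0.93222
z = 7.044 * 0.93222 = 6.5666 m

6.5666 m


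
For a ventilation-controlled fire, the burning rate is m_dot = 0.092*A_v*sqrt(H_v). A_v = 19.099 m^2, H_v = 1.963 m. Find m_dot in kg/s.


sqrt(H_v) = 1.4011
m_dot = 0.092 * 19.099 * 1.4011 = 2.4618 kg/s

2.4618 kg/s


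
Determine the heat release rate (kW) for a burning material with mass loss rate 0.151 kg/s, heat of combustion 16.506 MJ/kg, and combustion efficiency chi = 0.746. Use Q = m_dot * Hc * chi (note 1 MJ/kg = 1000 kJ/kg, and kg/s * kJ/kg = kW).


Hc = 16.506 MJ/kg = 16.506 * 1000 kJ/kg = 16506 kJ/kg
Q = 0.151 kg/s * 16506 kJ/kg * 0.746 = 1859.3 kW

1859.3 kW


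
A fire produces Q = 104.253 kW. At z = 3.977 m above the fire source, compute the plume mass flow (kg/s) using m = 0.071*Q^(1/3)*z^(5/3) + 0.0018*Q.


Q^(1/3) = 4.7065
z^(5/3) = 9.9830
First term = 0.071 * 4.7065 * 9.9830 = 3.3359
Second term = 0.0018 * 104.253 = 0.18766
m = 3.5236 kg/s

3.5236 kg/s


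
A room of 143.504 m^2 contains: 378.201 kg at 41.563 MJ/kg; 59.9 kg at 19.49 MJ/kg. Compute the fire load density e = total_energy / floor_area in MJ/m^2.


Total energy = 378.201*41.563 + 59.9*19.49
= 15719.17 + 1167.451
= 16886.62 MJ
e = 16886.62 / 143.504 = 117.67 MJ/m^2

117.67 MJ/m^2


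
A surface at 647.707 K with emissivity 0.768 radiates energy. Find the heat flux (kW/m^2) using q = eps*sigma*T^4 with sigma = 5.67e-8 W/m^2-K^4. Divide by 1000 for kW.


T^4 = 1.7600e+11
q = 0.768 * 5.67e-8 * 1.7600e+11 / 1000 = 7.6641 kW/m^2

7.6641 kW/m^2


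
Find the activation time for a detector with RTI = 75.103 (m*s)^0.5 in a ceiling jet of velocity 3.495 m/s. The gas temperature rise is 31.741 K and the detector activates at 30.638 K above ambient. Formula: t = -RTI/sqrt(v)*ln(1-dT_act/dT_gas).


dT_act/dT_gas = 0.96525
ln(1 - 0.96525) = -3.3596
t = -75.103 / sqrt(3.495) * -3.3596 = 134.96 s

134.96 s


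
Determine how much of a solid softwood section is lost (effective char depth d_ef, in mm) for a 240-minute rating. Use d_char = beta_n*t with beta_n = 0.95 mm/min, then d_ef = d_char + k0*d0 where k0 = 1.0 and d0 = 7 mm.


d_char = 0.95 * 240 = 228 mm
d_ef = 228 + 1.0*7 = 235 mm

235 mm


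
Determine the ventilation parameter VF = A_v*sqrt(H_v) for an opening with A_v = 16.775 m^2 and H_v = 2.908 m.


sqrt(H_v) = 1.7053
VF = 16.775 * 1.7053 = 28.606 m^(5/2)

28.606 m^(5/2)


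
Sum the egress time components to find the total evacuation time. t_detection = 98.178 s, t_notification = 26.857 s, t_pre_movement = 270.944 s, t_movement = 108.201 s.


Total = 98.178 + 26.857 + 270.944 + 108.201 = 504.18 s

504.18 s


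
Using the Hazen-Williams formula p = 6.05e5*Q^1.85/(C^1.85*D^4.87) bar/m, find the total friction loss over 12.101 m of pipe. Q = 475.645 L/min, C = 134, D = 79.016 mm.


Q^1.85 = 89737
C^1.85 = 8612.8
D^4.87 = 1.7453e+09
p/m = 0.0036117 bar/m
p_total = 0.0036117 * 12.101 = 0.043705 bar

0.043705 bar


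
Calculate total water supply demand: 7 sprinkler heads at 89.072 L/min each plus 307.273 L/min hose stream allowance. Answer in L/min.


Sprinkler demand = 7 * 89.072 = 623.504 L/min
Total = 623.504 + 307.273 = 930.777 L/min

930.777 L/min


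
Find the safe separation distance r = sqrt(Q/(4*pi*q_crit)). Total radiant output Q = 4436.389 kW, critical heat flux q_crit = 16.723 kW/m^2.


4*pi*q_crit = 210.15
Q/(4*pi*q_crit) = 21.111
r = sqrt(21.111) = 4.5947 m

4.5947 m


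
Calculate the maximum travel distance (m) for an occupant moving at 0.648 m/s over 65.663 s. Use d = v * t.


d = 0.648 * 65.663 = 42.550 m

42.550 m


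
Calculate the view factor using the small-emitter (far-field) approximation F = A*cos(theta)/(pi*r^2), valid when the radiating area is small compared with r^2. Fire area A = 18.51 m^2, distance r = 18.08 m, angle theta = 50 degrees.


cos(50 deg) = 0.64279
pi*r^2 = 1026.9
F = 18.51 * 0.64279 / 1026.9 = 0.011586

0.011586


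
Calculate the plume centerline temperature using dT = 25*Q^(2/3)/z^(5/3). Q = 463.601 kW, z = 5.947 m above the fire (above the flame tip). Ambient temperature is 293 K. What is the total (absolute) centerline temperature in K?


Q^(2/3) = 59.900
z^(5/3) = 19.521
dT = 25 * 59.900 / 19.521 = 76.714 K
T = 293 + 76.714 = 369.71 K

369.71 K


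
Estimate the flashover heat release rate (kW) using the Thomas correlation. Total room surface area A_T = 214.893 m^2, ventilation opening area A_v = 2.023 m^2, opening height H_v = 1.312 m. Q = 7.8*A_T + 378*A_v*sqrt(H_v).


7.8*A_T = 1676.2
sqrt(H_v) = 1.1454
378*A_v*sqrt(H_v) = 875.90
Q = 1676.2 + 875.90 = 2552.1 kW

2552.1 kW


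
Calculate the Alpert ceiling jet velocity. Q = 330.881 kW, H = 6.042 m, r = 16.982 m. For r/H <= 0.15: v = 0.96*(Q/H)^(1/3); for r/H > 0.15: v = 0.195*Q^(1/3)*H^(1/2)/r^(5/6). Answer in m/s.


r/H = 16.982 / 6.042 = 2.8107
r/H > 0.15, so v = 0.195*Q^(1/3)*H^(1/2)/r^(5/6)
Q^(1/3) = 6.9166
H^(1/2) = 2.4580
r^(5/6) = 10.592
v = 0.195 * 6.9166 * 2.4580 / 10.592 = 0.31299 m/s

0.31299 m/s


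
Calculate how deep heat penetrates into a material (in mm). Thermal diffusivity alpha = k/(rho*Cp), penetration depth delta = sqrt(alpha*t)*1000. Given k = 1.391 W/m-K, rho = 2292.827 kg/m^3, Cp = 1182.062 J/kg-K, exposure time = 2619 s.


alpha = 1.391 / (2292.827 * 1182.062) = 5.1323e-07 m^2/s
alpha * t = 0.0013442
delta = sqrt(0.0013442) * 1000 = 36.663 mm

36.663 mm


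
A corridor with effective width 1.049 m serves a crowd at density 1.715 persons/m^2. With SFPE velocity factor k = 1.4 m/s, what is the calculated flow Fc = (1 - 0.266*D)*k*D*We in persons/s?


1 - 0.266*D = 1 - 0.266*1.715 = 0.54381
Fs = 0.54381 * 1.4 * 1.715 = 1.3057 persons/(s*m)
Fc = 1.3057 * 1.049 = 1.3697 persons/s

1.3697 persons/s


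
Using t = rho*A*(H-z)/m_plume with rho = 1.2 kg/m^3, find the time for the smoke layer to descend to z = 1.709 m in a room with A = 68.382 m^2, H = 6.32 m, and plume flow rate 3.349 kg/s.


H - z = 4.611 m
t = 1.2 * 68.382 * 4.611 / 3.349 = 112.98 s

112.98 s


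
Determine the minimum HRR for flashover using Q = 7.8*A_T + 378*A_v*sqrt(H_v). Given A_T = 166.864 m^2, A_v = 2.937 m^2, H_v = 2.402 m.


7.8*A_T = 1301.5
sqrt(H_v) = 1.5498
378*A_v*sqrt(H_v) = 1720.6
Q = 1301.5 + 1720.6 = 3022.1 kW

3022.1 kW


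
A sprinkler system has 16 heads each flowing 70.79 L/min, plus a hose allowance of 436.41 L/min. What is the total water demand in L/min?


Sprinkler demand = 16 * 70.79 = 1132.64 L/min
Total = 1132.64 + 436.41 = 1569.05 L/min

1569.05 L/min


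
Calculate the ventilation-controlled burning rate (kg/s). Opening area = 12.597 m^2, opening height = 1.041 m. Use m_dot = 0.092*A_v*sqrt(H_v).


sqrt(H_v) = 1.0203
m_dot = 0.092 * 12.597 * 1.0203 = 1.1824 kg/s

1.1824 kg/s


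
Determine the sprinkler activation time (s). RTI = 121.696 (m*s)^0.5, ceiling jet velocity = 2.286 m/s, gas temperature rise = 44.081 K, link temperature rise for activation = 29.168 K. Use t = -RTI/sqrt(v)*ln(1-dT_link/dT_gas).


dT_link/dT_gas = 0.66169
ln(1 - 0.66169) = -1.0838
t = -121.696 / sqrt(2.286) * -1.0838 = 87.234 s

87.234 s


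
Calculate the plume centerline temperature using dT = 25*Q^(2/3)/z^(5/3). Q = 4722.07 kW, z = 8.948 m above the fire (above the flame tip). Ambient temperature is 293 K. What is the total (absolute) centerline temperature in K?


Q^(2/3) = 281.46
z^(5/3) = 38.566
dT = 25 * 281.46 / 38.566 = 182.45 K
T = 293 + 182.45 = 475.45 K

475.45 K


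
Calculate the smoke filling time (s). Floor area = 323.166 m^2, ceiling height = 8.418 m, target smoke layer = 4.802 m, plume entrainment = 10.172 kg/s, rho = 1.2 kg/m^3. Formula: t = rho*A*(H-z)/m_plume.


H - z = 3.616 m
t = 1.2 * 323.166 * 3.616 / 10.172 = 137.86 s

137.86 s


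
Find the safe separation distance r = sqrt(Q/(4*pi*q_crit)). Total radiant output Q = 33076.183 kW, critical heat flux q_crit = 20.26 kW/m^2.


4*pi*q_crit = 254.59
Q/(4*pi*q_crit) = 129.92
r = sqrt(129.92) = 11.398 m

11.398 m


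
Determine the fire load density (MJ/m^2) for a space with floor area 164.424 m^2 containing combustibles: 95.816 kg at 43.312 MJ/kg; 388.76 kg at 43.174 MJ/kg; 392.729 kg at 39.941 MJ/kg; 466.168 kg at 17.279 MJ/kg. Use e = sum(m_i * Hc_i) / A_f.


Total energy = 95.816*43.312 + 388.76*43.174 + 392.729*39.941 + 466.168*17.279
= 4149.983 + 16784.32 + 15685.99 + 8054.917
= 44675.21 MJ
e = 44675.21 / 164.424 = 271.71 MJ/m^2

271.71 MJ/m^2


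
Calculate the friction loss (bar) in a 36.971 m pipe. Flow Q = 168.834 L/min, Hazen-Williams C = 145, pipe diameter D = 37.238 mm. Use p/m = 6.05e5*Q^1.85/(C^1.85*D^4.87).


Q^1.85 = 13207
C^1.85 = 9966.2
D^4.87 = 4.4741e+07
p/m = 0.017919 bar/m
p_total = 0.017919 * 36.971 = 0.66250 bar

0.66250 bar


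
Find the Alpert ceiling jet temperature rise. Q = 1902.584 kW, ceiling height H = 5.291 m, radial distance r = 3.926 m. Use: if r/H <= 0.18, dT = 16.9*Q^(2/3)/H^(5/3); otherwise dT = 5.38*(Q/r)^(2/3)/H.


r/H = 3.926 / 5.291 = 0.74201
r/H > 0.18, so dT = 5.38*(Q/r)^(2/3)/H
Q/r = 484.61
(Q/r)^(2/3) = 61.697
dT = 5.38 * 61.697 / 5.291 = 62.735 K

62.735 K


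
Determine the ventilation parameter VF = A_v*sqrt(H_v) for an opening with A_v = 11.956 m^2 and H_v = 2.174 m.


sqrt(H_v) = 1.4744
VF = 11.956 * 1.4744 = 17.629 m^(5/2)

17.629 m^(5/2)


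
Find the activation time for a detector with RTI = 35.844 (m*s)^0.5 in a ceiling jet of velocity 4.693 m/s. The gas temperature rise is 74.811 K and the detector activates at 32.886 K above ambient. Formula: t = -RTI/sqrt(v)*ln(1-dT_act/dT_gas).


dT_act/dT_gas = 0.43959
ln(1 - 0.43959) = -0.57908
t = -35.844 / sqrt(4.693) * -0.57908 = 9.5815 s

9.5815 s


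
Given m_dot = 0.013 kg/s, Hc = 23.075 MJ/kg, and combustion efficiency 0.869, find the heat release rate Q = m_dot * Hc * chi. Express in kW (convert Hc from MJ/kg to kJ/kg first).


Hc = 23.075 MJ/kg = 23.075 * 1000 kJ/kg = 23075 kJ/kg
Q = 0.013 kg/s * 23075 kJ/kg * 0.869 = 260.68 kW

260.68 kW


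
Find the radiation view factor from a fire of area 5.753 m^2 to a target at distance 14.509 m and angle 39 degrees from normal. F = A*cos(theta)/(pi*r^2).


cos(39 deg) = 0.77715
pi*r^2 = 661.34
F = 5.753 * 0.77715 / 661.34 = 0.0067604

0.0067604


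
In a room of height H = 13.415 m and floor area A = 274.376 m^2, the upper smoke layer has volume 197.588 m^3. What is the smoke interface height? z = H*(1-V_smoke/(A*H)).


V/(A*H) = 0.053681
1 - 0.053681 = 0.94632
z = 13.415 * 0.94632 = 12.695 m

12.695 m


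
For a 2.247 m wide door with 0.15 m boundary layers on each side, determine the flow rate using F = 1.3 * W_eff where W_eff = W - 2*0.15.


W_eff = 2.247 - 0.30 = 1.947 m
F = 1.3 * 1.947 = 2.5311 persons/s

2.5311 persons/s


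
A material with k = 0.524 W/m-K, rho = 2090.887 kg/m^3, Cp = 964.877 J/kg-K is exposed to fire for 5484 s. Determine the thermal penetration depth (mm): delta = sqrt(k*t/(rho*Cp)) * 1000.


alpha = 0.524 / (2090.887 * 964.877) = 2.5973e-07 m^2/s
alpha * t = 0.0014244
delta = sqrt(0.0014244) * 1000 = 37.741 mm

37.741 mm


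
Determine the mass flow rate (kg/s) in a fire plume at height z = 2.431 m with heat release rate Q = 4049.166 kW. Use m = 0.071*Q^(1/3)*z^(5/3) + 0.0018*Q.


Q^(1/3) = 15.939
z^(5/3) = 4.3952
First term = 0.071 * 15.939 * 4.3952 = 4.9738
Second term = 0.0018 * 4049.166 = 7.2885
m = 12.262 kg/s

12.262 kg/s


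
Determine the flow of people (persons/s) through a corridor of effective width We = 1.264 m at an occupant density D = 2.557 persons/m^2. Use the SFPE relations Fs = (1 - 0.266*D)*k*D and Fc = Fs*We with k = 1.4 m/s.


1 - 0.266*D = 1 - 0.266*2.557 = 0.31984
Fs = 0.31984 * 1.4 * 2.557 = 1.1450 persons/(s*m)
Fc = 1.1450 * 1.264 = 1.4472 persons/s

1.4472 persons/s


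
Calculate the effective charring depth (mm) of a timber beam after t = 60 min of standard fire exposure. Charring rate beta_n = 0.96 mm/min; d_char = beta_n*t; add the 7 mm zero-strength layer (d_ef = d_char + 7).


d_char = 0.96 * 60 = 57.6 mm
d_ef = 57.6 + 1.0*7 = 64.6 mm

64.6 mm


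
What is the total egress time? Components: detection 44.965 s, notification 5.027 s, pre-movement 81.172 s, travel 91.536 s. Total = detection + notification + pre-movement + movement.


Total = 44.965 + 5.027 + 81.172 + 91.536 = 222.7 s

222.7 s


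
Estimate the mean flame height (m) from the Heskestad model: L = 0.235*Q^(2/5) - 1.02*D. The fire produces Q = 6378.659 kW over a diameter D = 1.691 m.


Q^(2/5) = 33.258
0.235 * Q^(2/5) = 7.8156
1.02 * D = 1.7248
L = 6.0907 m

6.0907 m


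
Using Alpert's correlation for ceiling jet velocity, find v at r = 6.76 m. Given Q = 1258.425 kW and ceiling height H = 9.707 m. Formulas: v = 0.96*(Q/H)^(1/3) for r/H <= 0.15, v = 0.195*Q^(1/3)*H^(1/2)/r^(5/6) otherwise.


r/H = 6.76 / 9.707 = 0.69640
r/H > 0.15, so v = 0.195*Q^(1/3)*H^(1/2)/r^(5/6)
Q^(1/3) = 10.796
H^(1/2) = 3.1156
r^(5/6) = 4.9161
v = 0.195 * 10.796 * 3.1156 / 4.9161 = 1.3342 m/s

1.3342 m/s


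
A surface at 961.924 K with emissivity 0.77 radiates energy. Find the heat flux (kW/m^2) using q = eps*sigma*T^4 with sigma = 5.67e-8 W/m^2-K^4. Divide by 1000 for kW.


T^4 = 8.5618e+11
q = 0.77 * 5.67e-8 * 8.5618e+11 / 1000 = 37.380 kW/m^2

37.380 kW/m^2


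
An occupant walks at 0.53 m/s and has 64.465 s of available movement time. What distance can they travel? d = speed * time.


d = 0.53 * 64.465 = 34.166 m

34.166 m


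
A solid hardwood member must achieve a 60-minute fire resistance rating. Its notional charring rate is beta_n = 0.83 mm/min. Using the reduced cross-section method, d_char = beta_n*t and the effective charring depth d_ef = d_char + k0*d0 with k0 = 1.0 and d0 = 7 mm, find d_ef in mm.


d_char = 0.83 * 60 = 49.8 mm
d_ef = 49.8 + 1.0*7 = 56.8 mm

56.8 mm


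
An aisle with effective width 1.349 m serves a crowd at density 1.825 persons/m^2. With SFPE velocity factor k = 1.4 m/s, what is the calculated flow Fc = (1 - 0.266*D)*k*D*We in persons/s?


1 - 0.266*D = 1 - 0.266*1.825 = 0.51455
Fs = 0.51455 * 1.4 * 1.825 = 1.3147 persons/(s*m)
Fc = 1.3147 * 1.349 = 1.7735 persons/s

1.7735 persons/s


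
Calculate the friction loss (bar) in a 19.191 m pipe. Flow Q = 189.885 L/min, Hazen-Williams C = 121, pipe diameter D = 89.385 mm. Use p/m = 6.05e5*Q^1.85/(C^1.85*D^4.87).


Q^1.85 = 16414
C^1.85 = 7131.0
D^4.87 = 3.1817e+09
p/m = 0.00043767 bar/m
p_total = 0.00043767 * 19.191 = 0.0083994 bar

0.0083994 bar


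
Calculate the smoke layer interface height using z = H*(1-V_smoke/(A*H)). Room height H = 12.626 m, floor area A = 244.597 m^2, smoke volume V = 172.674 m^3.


V/(A*H) = 0.055913
1 - 0.055913 = 0.94409
z = 12.626 * 0.94409 = 11.920 m

11.920 m


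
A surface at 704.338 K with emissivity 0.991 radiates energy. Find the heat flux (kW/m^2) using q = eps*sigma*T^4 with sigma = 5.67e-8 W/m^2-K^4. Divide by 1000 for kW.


T^4 = 2.4611e+11
q = 0.991 * 5.67e-8 * 2.4611e+11 / 1000 = 13.829 kW/m^2

13.829 kW/m^2


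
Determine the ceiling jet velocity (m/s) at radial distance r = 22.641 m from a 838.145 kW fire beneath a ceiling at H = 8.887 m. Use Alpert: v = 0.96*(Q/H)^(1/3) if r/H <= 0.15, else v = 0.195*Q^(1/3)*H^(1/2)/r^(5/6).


r/H = 22.641 / 8.887 = 2.5477
r/H > 0.15, so v = 0.195*Q^(1/3)*H^(1/2)/r^(5/6)
Q^(1/3) = 9.4284
H^(1/2) = 2.9811
r^(5/6) = 13.461
v = 0.195 * 9.4284 * 2.9811 / 13.461 = 0.40717 m/s

0.40717 m/s


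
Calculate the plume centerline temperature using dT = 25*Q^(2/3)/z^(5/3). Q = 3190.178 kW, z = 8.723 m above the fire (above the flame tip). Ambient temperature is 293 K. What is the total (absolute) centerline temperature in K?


Q^(2/3) = 216.71
z^(5/3) = 36.964
dT = 25 * 216.71 / 36.964 = 146.57 K
T = 293 + 146.57 = 439.57 K

439.57 K


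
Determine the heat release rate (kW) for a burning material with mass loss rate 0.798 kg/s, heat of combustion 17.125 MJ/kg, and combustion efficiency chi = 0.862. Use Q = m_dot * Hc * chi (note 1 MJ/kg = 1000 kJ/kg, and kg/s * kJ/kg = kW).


Hc = 17.125 MJ/kg = 17.125 * 1000 kJ/kg = 17125 kJ/kg
Q = 0.798 kg/s * 17125 kJ/kg * 0.862 = 11780 kW

11780 kW


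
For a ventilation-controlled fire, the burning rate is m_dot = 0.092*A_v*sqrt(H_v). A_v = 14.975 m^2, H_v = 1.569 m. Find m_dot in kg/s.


sqrt(H_v) = 1.2526
m_dot = 0.092 * 14.975 * 1.2526 = 1.7257 kg/s

1.7257 kg/s


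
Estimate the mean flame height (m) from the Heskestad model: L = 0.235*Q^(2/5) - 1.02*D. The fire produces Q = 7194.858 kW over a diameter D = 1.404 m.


Q^(2/5) = 34.899
0.235 * Q^(2/5) = 8.2012
1.02 * D = 1.4321
L = 6.7691 m

6.7691 m


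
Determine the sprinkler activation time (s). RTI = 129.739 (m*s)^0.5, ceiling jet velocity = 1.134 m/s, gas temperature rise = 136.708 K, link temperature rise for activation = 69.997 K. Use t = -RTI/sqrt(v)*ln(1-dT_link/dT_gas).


dT_link/dT_gas = 0.51202
ln(1 - 0.51202) = -0.71748
t = -129.739 / sqrt(1.134) * -0.71748 = 87.412 s

87.412 s


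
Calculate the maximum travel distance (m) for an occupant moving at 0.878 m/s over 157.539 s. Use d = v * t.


d = 0.878 * 157.539 = 138.32 m

138.32 m


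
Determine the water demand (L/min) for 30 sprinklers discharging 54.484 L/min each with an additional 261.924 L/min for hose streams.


Sprinkler demand = 30 * 54.484 = 1634.52 L/min
Total = 1634.52 + 261.924 = 1896.444 L/min

1896.444 L/min


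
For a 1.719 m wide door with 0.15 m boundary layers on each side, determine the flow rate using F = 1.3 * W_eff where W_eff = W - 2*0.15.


W_eff = 1.719 - 0.30 = 1.419 m
F = 1.3 * 1.419 = 1.8447 persons/s

1.8447 persons/s


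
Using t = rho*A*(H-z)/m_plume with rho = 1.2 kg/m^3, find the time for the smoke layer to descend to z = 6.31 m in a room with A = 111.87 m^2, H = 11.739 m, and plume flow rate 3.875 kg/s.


H - z = 5.429 m
t = 1.2 * 111.87 * 5.429 / 3.875 = 188.08 s

188.08 s


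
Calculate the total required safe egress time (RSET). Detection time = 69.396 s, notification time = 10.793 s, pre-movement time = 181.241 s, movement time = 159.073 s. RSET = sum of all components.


Total = 69.396 + 10.793 + 181.241 + 159.073 = 420.503 s

420.503 s


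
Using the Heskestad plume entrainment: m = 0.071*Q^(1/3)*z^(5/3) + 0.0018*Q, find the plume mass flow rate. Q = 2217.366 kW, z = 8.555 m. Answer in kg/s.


Q^(1/3) = 13.040
z^(5/3) = 35.785
First term = 0.071 * 13.040 * 35.785 = 33.131
Second term = 0.0018 * 2217.366 = 3.9913
m = 37.122 kg/s

37.122 kg/s


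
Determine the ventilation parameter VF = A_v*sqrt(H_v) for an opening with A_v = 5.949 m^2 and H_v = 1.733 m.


sqrt(H_v) = 1.3164
VF = 5.949 * 1.3164 = 7.8315 m^(5/2)

7.8315 m^(5/2)


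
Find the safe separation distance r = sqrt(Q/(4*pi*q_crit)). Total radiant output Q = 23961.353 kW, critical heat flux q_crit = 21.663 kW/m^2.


4*pi*q_crit = 272.23
Q/(4*pi*q_crit) = 88.020
r = sqrt(88.020) = 9.3819 m

9.3819 m


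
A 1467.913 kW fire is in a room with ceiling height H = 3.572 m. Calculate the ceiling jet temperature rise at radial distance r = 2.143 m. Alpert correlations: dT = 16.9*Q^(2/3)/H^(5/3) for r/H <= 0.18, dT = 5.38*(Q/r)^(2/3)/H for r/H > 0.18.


r/H = 2.143 / 3.572 = 0.59994
r/H > 0.18, so dT = 5.38*(Q/r)^(2/3)/H
Q/r = 684.98
(Q/r)^(2/3) = 77.706
dT = 5.38 * 77.706 / 3.572 = 117.04 K

117.04 K


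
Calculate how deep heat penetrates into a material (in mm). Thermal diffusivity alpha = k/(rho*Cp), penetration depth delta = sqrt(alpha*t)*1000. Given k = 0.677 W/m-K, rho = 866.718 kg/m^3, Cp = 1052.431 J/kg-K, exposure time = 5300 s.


alpha = 0.677 / (866.718 * 1052.431) = 7.4219e-07 m^2/s
alpha * t = 0.0039336
delta = sqrt(0.0039336) * 1000 = 62.719 mm

62.719 mm


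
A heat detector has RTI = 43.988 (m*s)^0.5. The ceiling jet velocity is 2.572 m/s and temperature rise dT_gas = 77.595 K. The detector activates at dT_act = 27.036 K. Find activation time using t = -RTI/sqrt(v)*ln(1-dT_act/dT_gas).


dT_act/dT_gas = 0.34842
ln(1 - 0.34842) = -0.42836
t = -43.988 / sqrt(2.572) * -0.42836 = 11.749 s

11.749 s


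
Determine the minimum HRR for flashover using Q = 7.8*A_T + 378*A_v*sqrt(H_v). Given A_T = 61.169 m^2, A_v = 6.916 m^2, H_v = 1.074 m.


7.8*A_T = 477.12
sqrt(H_v) = 1.0363
378*A_v*sqrt(H_v) = 2709.2
Q = 477.12 + 2709.2 = 3186.4 kW

3186.4 kW


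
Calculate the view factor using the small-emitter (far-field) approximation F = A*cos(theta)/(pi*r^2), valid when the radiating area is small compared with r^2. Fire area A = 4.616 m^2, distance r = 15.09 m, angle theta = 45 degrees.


cos(45 deg) = 0.70711
pi*r^2 = 715.37
F = 4.616 * 0.70711 / 715.37 = 0.0045627

0.0045627


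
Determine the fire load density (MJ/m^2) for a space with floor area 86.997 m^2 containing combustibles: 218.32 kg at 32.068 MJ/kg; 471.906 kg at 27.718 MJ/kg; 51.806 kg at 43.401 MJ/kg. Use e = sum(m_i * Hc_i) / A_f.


Total energy = 218.32*32.068 + 471.906*27.718 + 51.806*43.401
= 7001.086 + 13080.29 + 2248.432
= 22329.81 MJ
e = 22329.81 / 86.997 = 256.67 MJ/m^2

256.67 MJ/m^2


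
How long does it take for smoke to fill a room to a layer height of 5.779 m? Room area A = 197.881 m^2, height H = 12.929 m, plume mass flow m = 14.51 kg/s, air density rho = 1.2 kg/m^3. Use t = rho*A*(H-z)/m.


H - z = 7.15 m
t = 1.2 * 197.881 * 7.15 / 14.51 = 117.01 s

117.01 s


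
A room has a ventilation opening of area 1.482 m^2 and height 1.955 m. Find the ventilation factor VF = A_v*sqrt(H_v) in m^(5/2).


sqrt(H_v) = 1.3982
VF = 1.482 * 1.3982 = 2.0722 m^(5/2)

2.0722 m^(5/2)


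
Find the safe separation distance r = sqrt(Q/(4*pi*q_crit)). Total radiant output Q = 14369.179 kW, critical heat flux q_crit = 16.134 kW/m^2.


4*pi*q_crit = 202.75
Q/(4*pi*q_crit) = 70.873
r = sqrt(70.873) = 8.4186 m

8.4186 m


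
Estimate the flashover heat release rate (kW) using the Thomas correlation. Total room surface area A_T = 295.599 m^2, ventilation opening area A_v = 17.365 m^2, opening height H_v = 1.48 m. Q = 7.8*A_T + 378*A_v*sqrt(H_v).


7.8*A_T = 2305.7
sqrt(H_v) = 1.2166
378*A_v*sqrt(H_v) = 7985.4
Q = 2305.7 + 7985.4 = 10291 kW

10291 kW


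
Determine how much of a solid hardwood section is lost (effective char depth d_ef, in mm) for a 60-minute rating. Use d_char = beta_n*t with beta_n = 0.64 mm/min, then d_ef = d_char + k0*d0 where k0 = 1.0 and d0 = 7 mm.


d_char = 0.64 * 60 = 38.4 mm
d_ef = 38.4 + 1.0*7 = 45.4 mm

45.4 mm


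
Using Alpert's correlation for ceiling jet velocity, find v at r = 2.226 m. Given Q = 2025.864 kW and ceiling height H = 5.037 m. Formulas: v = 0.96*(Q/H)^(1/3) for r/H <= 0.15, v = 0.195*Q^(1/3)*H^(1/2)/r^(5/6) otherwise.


r/H = 2.226 / 5.037 = 0.44193
r/H > 0.15, so v = 0.195*Q^(1/3)*H^(1/2)/r^(5/6)
Q^(1/3) = 12.653
H^(1/2) = 2.2443
r^(5/6) = 1.9481
v = 0.195 * 12.653 * 2.2443 / 1.9481 = 2.8426 m/s

2.8426 m/s


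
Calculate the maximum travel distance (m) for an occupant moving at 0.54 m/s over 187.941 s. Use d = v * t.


d = 0.54 * 187.941 = 101.49 m

101.49 m


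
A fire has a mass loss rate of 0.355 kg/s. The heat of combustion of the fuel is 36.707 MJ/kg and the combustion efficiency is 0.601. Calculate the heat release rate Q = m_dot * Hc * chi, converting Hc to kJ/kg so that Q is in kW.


Hc = 36.707 MJ/kg = 36.707 * 1000 kJ/kg = 36707 kJ/kg
Q = 0.355 kg/s * 36707 kJ/kg * 0.601 = 7831.6 kW

7831.6 kW


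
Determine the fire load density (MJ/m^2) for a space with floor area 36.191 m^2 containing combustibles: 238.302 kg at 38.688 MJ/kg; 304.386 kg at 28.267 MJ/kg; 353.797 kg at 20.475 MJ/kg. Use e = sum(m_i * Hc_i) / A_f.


Total energy = 238.302*38.688 + 304.386*28.267 + 353.797*20.475
= 9219.428 + 8604.079 + 7243.994
= 25067.50 MJ
e = 25067.50 / 36.191 = 692.64 MJ/m^2

692.64 MJ/m^2


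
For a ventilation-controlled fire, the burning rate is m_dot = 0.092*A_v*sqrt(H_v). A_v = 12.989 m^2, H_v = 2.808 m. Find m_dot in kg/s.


sqrt(H_v) = 1.6757
m_dot = 0.092 * 12.989 * 1.6757 = 2.0025 kg/s

2.0025 kg/s


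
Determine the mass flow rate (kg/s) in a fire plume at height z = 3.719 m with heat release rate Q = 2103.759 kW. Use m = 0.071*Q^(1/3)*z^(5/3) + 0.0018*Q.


Q^(1/3) = 12.813
z^(5/3) = 8.9271
First term = 0.071 * 12.813 * 8.9271 = 8.1215
Second term = 0.0018 * 2103.759 = 3.7868
m = 11.908 kg/s

11.908 kg/s


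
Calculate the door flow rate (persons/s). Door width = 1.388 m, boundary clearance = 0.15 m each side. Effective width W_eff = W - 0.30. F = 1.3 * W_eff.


W_eff = 1.388 - 0.30 = 1.088 m
F = 1.3 * 1.088 = 1.4144 persons/s

1.4144 persons/s


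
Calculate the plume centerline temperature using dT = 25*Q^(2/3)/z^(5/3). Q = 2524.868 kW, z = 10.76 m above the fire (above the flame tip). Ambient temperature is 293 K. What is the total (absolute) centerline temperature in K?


Q^(2/3) = 185.42
z^(5/3) = 52.443
dT = 25 * 185.42 / 52.443 = 88.392 K
T = 293 + 88.392 = 381.39 K

381.39 K


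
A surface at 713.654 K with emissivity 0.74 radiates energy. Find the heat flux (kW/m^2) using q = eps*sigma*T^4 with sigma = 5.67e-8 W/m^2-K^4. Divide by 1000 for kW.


T^4 = 2.5939e+11
q = 0.74 * 5.67e-8 * 2.5939e+11 / 1000 = 10.883 kW/m^2

10.883 kW/m^2


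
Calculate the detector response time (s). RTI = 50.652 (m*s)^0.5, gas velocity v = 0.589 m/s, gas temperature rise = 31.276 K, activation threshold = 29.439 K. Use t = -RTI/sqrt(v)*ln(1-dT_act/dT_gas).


dT_act/dT_gas = 0.94126
ln(1 - 0.94126) = -2.8347
t = -50.652 / sqrt(0.589) * -2.8347 = 187.09 s

187.09 s


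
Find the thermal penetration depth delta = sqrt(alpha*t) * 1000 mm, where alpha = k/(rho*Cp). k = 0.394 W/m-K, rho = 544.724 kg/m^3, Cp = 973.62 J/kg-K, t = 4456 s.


alpha = 0.394 / (544.724 * 973.62) = 7.4290e-07 m^2/s
alpha * t = 0.0033104
delta = sqrt(0.0033104) * 1000 = 57.536 mm

57.536 mm


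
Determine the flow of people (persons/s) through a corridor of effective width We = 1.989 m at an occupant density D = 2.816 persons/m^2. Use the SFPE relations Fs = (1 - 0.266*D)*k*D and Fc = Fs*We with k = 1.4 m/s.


1 - 0.266*D = 1 - 0.266*2.816 = 0.25094
Fs = 0.25094 * 1.4 * 2.816 = 0.98932 persons/(s*m)
Fc = 0.98932 * 1.989 = 1.9678 persons/s

1.9678 persons/s


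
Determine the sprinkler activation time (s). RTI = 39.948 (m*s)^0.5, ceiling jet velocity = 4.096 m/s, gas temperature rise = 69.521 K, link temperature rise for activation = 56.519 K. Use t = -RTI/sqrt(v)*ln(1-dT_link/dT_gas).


dT_link/dT_gas = 0.81298
ln(1 - 0.81298) = -1.6765
t = -39.948 / sqrt(4.096) * -1.6765 = 33.092 s

33.092 s


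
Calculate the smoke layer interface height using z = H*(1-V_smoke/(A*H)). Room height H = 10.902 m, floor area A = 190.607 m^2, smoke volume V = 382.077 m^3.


V/(A*H) = 0.18387
1 - 0.18387 = 0.81613
z = 10.902 * 0.81613 = 8.8975 m

8.8975 m


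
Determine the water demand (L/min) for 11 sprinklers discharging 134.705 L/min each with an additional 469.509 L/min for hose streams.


Sprinkler demand = 11 * 134.705 = 1481.755 L/min
Total = 1481.755 + 469.509 = 1951.264 L/min

1951.264 L/min


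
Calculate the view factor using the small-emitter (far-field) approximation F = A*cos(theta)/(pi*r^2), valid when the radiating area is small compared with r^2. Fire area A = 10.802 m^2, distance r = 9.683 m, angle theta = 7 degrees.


cos(7 deg) = 0.99255
pi*r^2 = 294.56
F = 10.802 * 0.99255 / 294.56 = 0.036399

0.036399


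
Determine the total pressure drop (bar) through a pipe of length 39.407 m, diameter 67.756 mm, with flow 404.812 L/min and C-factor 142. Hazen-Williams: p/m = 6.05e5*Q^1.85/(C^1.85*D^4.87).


Q^1.85 = 66591
C^1.85 = 9588.1
D^4.87 = 8.2550e+08
p/m = 0.0050901 bar/m
p_total = 0.0050901 * 39.407 = 0.20059 bar

0.20059 bar


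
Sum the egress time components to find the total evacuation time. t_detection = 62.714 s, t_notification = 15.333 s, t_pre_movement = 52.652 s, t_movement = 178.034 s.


Total = 62.714 + 15.333 + 52.652 + 178.034 = 308.733 s

308.733 s


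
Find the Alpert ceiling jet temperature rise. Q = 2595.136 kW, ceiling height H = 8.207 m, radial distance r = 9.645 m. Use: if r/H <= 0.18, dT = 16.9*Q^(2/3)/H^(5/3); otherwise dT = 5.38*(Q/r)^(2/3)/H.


r/H = 9.645 / 8.207 = 1.1752
r/H > 0.18, so dT = 5.38*(Q/r)^(2/3)/H
Q/r = 269.07
(Q/r)^(2/3) = 41.678
dT = 5.38 * 41.678 / 8.207 = 27.321 K

27.321 K


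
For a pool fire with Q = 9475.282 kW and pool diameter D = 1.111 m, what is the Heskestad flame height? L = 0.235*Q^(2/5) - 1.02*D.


Q^(2/5) = 38.962
0.235 * Q^(2/5) = 9.1560
1.02 * D = 1.1332
L = 8.0228 m

8.0228 m


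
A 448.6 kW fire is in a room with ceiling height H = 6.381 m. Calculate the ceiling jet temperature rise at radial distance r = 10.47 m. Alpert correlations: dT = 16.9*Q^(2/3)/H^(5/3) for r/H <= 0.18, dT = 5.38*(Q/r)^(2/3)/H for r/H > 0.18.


r/H = 10.47 / 6.381 = 1.6408
r/H > 0.18, so dT = 5.38*(Q/r)^(2/3)/H
Q/r = 42.846
(Q/r)^(2/3) = 12.245
dT = 5.38 * 12.245 / 6.381 = 10.324 K

10.324 K


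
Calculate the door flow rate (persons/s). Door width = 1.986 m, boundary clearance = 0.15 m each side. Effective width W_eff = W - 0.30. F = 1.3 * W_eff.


W_eff = 1.986 - 0.30 = 1.686 m
F = 1.3 * 1.686 = 2.1918 persons/s

2.1918 persons/s


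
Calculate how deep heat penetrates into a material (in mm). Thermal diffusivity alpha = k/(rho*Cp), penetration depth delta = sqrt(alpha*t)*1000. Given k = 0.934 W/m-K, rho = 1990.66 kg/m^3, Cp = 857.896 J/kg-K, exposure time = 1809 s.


alpha = 0.934 / (1990.66 * 857.896) = 5.4691e-07 m^2/s
alpha * t = 0.00098936
delta = sqrt(0.00098936) * 1000 = 31.454 mm

31.454 mm


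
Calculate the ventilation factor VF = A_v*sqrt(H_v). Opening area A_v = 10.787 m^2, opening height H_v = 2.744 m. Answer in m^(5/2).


sqrt(H_v) = 1.6565
VF = 10.787 * 1.6565 = 17.869 m^(5/2)

17.869 m^(5/2)


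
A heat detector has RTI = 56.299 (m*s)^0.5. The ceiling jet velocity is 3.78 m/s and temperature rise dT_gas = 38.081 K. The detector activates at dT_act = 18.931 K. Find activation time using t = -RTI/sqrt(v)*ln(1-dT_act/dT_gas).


dT_act/dT_gas = 0.49712
ln(1 - 0.49712) = -0.68741
t = -56.299 / sqrt(3.78) * -0.68741 = 19.905 s

19.905 s


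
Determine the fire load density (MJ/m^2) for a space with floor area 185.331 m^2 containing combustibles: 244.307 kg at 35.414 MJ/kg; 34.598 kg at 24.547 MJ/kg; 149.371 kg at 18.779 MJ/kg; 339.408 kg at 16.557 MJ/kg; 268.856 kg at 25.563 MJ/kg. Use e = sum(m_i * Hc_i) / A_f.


Total energy = 244.307*35.414 + 34.598*24.547 + 149.371*18.779 + 339.408*16.557 + 268.856*25.563
= 8651.888 + 849.2771 + 2805.038 + 5619.578 + 6872.766
= 24798.55 MJ
e = 24798.55 / 185.331 = 133.81 MJ/m^2

133.81 MJ/m^2


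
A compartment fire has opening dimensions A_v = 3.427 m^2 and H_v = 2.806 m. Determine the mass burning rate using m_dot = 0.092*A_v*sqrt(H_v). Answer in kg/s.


sqrt(H_v) = 1.6751
m_dot = 0.092 * 3.427 * 1.6751 = 0.52814 kg/s

0.52814 kg/s


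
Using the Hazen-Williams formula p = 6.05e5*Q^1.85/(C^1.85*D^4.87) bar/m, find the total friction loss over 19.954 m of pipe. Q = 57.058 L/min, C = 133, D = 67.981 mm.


Q^1.85 = 1774.9
C^1.85 = 8494.3
D^4.87 = 8.3893e+08
p/m = 0.00015069 bar/m
p_total = 0.00015069 * 19.954 = 0.0030069 bar

0.0030069 bar


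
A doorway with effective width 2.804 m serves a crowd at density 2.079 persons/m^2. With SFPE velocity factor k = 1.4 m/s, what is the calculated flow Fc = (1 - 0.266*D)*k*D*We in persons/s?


1 - 0.266*D = 1 - 0.266*2.079 = 0.44699
Fs = 0.44699 * 1.4 * 2.079 = 1.3010 persons/(s*m)
Fc = 1.3010 * 2.804 = 3.6480 persons/s

3.6480 persons/s


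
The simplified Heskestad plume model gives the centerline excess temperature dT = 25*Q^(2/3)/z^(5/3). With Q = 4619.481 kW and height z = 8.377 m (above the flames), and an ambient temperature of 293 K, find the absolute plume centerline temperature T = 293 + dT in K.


Q^(2/3) = 277.37
z^(5/3) = 34.553
dT = 25 * 277.37 / 34.553 = 200.69 K
T = 293 + 200.69 = 493.69 K

493.69 K


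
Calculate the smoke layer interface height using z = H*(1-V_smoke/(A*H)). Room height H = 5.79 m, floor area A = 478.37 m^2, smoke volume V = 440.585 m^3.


V/(A*H) = 0.15907
1 - 0.15907 = 0.84093
z = 5.79 * 0.84093 = 4.8690 m

4.8690 m


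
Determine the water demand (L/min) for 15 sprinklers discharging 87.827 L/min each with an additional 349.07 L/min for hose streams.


Sprinkler demand = 15 * 87.827 = 1317.405 L/min
Total = 1317.405 + 349.07 = 1666.475 L/min

1666.475 L/min


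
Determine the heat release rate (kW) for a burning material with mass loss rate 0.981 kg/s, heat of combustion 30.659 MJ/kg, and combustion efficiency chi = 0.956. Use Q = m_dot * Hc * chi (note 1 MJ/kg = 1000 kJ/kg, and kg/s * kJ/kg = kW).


Hc = 30.659 MJ/kg = 30.659 * 1000 kJ/kg = 30659 kJ/kg
Q = 0.981 kg/s * 30659 kJ/kg * 0.956 = 28753 kW

28753 kW


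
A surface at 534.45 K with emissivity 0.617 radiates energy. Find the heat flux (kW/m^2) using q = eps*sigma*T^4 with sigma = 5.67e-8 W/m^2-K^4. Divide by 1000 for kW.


T^4 = 8.1588e+10
q = 0.617 * 5.67e-8 * 8.1588e+10 / 1000 = 2.8543 kW/m^2

2.8543 kW/m^2


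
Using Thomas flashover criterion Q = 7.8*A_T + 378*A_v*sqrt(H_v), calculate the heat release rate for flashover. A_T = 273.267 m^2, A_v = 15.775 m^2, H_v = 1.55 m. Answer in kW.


7.8*A_T = 2131.5
sqrt(H_v) = 1.2450
378*A_v*sqrt(H_v) = 7423.8
Q = 2131.5 + 7423.8 = 9555.3 kW

9555.3 kW


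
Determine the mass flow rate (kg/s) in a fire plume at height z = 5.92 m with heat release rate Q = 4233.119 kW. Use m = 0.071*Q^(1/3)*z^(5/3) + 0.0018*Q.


Q^(1/3) = 16.177
z^(5/3) = 19.373
First term = 0.071 * 16.177 * 19.373 = 22.251
Second term = 0.0018 * 4233.119 = 7.6196
m = 29.871 kg/s

29.871 kg/s


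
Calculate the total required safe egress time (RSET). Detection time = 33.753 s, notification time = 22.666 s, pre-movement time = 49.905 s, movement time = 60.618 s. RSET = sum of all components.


Total = 33.753 + 22.666 + 49.905 + 60.618 = 166.942 s

166.942 s


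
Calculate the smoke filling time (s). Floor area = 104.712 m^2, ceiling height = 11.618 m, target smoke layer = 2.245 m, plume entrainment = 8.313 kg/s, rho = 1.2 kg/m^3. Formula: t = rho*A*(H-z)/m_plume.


H - z = 9.373 m
t = 1.2 * 104.712 * 9.373 / 8.313 = 141.68 s

141.68 s


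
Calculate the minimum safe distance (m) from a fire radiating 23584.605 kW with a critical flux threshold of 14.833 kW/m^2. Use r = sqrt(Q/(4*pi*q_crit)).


4*pi*q_crit = 186.40
Q/(4*pi*q_crit) = 126.53
r = sqrt(126.53) = 11.249 m

11.249 m


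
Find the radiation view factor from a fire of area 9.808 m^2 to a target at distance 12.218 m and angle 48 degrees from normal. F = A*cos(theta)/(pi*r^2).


cos(48 deg) = 0.66913
pi*r^2 = 468.98
F = 9.808 * 0.66913 / 468.98 = 0.013994

0.013994


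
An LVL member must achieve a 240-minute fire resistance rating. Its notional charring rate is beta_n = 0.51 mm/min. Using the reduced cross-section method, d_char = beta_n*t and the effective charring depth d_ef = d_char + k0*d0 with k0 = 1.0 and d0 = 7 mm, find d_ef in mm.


d_char = 0.51 * 240 = 122.4 mm
d_ef = 122.4 + 1.0*7 = 129.4 mm

129.4 mm


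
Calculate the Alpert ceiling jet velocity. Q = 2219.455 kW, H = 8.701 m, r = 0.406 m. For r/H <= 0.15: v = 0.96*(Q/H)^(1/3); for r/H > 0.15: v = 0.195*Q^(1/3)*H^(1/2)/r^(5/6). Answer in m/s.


r/H = 0.406 / 8.701 = 0.046661
r/H <= 0.15, so v = 0.96*(Q/H)^(1/3)
Q/H = 255.08
(Q/H)^(1/3) = 6.3420
v = 0.96 * 6.3420 = 6.0883 m/s

6.0883 m/s


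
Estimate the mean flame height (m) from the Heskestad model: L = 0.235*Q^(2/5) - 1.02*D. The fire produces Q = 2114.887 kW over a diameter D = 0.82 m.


Q^(2/5) = 21.385
0.235 * Q^(2/5) = 5.0255
1.02 * D = 0.83640
L = 4.1891 m

4.1891 m


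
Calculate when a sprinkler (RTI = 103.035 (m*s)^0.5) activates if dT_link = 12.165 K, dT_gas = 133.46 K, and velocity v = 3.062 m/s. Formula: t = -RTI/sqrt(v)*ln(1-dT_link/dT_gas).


dT_link/dT_gas = 0.091151
ln(1 - 0.091151) = -0.095576
t = -103.035 / sqrt(3.062) * -0.095576 = 5.6277 s

5.6277 s


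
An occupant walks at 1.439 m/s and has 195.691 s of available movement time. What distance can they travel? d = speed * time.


d = 1.439 * 195.691 = 281.60 m

281.60 m


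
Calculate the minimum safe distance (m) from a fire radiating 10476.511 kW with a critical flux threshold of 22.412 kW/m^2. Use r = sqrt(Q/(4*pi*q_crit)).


4*pi*q_crit = 281.64
Q/(4*pi*q_crit) = 37.199
r = sqrt(37.199) = 6.0991 m

6.0991 m


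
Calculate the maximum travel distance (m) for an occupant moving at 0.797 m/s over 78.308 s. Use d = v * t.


d = 0.797 * 78.308 = 62.411 m

62.411 m


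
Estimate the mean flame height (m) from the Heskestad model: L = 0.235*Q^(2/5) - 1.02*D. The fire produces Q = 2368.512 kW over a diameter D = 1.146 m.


Q^(2/5) = 22.376
0.235 * Q^(2/5) = 5.2585
1.02 * D = 1.1689
L = 4.0895 m

4.0895 m


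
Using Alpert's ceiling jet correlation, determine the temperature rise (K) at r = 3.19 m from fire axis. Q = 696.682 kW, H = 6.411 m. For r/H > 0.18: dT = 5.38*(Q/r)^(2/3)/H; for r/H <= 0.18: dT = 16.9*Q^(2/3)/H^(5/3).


r/H = 3.19 / 6.411 = 0.49758
r/H > 0.18, so dT = 5.38*(Q/r)^(2/3)/H
Q/r = 218.40
(Q/r)^(2/3) = 36.266
dT = 5.38 * 36.266 / 6.411 = 30.434 K

30.434 K


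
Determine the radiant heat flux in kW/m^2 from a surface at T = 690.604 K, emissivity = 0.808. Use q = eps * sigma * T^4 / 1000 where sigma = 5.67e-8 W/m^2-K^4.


T^4 = 2.2747e+11
q = 0.808 * 5.67e-8 * 2.2747e+11 / 1000 = 10.421 kW/m^2

10.421 kW/m^2


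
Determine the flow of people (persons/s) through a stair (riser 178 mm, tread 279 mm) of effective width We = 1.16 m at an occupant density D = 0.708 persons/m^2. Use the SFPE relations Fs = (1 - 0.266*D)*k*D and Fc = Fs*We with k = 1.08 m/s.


1 - 0.266*D = 1 - 0.266*0.708 = 0.81167
Fs = 0.81167 * 1.08 * 0.708 = 0.62064 persons/(s*m)
Fc = 0.62064 * 1.16 = 0.71994 persons/s

0.71994 persons/s


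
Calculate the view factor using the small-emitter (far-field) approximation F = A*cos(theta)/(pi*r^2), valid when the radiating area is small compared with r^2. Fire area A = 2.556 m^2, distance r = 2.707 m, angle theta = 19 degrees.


cos(19 deg) = 0.94552
pi*r^2 = 23.021
F = 2.556 * 0.94552 / 23.021 = 0.10498

0.10498
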